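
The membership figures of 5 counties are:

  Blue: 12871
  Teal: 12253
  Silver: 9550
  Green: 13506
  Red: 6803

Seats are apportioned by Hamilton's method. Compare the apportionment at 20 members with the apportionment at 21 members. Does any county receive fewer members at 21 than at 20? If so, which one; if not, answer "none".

At 20 seats: Blue 5, Teal 4, Silver 3, Green 5, Red 3.
At 21 seats: Blue 5, Teal 5, Silver 4, Green 5, Red 2.
Red drops from 3 to 2.

Red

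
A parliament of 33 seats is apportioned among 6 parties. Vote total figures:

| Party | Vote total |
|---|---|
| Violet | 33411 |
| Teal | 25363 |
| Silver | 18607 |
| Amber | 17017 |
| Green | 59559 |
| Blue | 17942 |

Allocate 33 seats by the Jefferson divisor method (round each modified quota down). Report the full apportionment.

Violet 7, Teal 5, Silver 3, Amber 3, Green 12, Blue 3

Standard divisor 171899/33 ≈ 5209.061; standard quotas: Violet 6.414, Teal 4.869, Silver 3.572, Amber 3.267, Green 11.434, Blue 3.444.
Rounding down gives 6, 4, 3, 3, 11, 3 = 30 seats, so the divisor must be adjusted.
With modified divisor 4700: modified quotas Violet 7.109, Teal 5.396, Silver 3.959, Amber 3.621, Green 12.672, Blue 3.817.
Rounding down: Violet 7, Teal 5, Silver 3, Amber 3, Green 12, Blue 3 (total 33).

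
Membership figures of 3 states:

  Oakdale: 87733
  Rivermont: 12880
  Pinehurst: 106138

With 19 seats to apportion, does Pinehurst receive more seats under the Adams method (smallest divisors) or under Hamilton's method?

Hamilton

Adams: Oakdale 8, Rivermont 2, Pinehurst 9.
Hamilton: Oakdale 8, Rivermont 1, Pinehurst 10.
Pinehurst gets 9 under Adams and 10 under Hamilton.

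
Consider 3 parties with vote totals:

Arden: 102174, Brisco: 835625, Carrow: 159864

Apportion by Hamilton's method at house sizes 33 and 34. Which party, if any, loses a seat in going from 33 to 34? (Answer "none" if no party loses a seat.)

none

At 33 seats: Arden 3, Brisco 25, Carrow 5.
At 34 seats: Arden 3, Brisco 26, Carrow 5.
No party's allocation decreased.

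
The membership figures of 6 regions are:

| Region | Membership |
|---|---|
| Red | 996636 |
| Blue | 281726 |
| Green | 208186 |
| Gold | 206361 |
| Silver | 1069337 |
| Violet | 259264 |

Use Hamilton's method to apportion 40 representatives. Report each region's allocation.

Red=13, Blue=4, Green=3, Gold=3, Silver=14, Violet=3

Total 3021510; standard divisor 3021510/40 ≈ 75537.75.
Standard quotas: Red 13.1939, Blue 3.7296, Green 2.7561, Gold 2.7319, Silver 14.1563, Violet 3.4322.
Lower quotas: Red 13, Blue 3, Green 2, Gold 2, Silver 14, Violet 3 (sum 37, leaving 3 seats).
Remainders in descending order: Green 0.7561, Gold 0.7319, Blue 0.7296, Violet 0.4322, Red 0.1939, Silver 0.1563.
The surplus seats go to Green, Gold, Blue.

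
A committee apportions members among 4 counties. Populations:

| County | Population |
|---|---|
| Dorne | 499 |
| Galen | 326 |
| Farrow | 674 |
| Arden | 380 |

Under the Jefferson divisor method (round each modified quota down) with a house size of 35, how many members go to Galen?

Standard divisor 1879/35 ≈ 53.686; standard quotas: Dorne 9.295, Galen 6.072, Farrow 12.555, Arden 7.078.
Rounding down gives 9, 6, 12, 7 = 34 seats, so the divisor must be adjusted.
With modified divisor 51: modified quotas Dorne 9.784, Galen 6.392, Farrow 13.216, Arden 7.451.
Rounding down: Dorne 9, Galen 6, Farrow 13, Arden 7 (total 35).
Galen receives 6.

6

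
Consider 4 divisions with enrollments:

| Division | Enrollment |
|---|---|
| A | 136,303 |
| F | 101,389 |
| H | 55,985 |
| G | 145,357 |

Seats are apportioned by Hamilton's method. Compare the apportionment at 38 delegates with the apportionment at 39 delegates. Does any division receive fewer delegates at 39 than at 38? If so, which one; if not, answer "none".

At 38 seats: A 12, F 9, H 5, G 12.
At 39 seats: A 12, F 9, H 5, G 13.
No division's allocation decreased.

none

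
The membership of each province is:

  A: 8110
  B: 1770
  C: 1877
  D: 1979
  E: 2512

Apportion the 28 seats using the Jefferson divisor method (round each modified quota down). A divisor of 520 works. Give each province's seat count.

With modified divisor 520: modified quotas A 15.596, B 3.404, C 3.610, D 3.806, E 4.831.
Rounding down: A 15, B 3, C 3, D 3, E 4 (total 28).

A 15; B 3; C 3; D 3; E 4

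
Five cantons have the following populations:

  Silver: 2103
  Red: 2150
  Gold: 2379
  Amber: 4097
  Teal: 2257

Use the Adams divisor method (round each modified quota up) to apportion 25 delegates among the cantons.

Standard divisor 12986/25 ≈ 519.44; standard quotas: Silver 4.049, Red 4.139, Gold 4.580, Amber 7.887, Teal 4.345.
Rounding up gives 5, 5, 5, 8, 5 = 28 seats, so the divisor must be adjusted.
With modified divisor 570: modified quotas Silver 3.689, Red 3.772, Gold 4.174, Amber 7.188, Teal 3.960.
Rounding up: Silver 4, Red 4, Gold 5, Amber 8, Teal 4 (total 25).

Silver=4, Red=4, Gold=5, Amber=8, Teal=4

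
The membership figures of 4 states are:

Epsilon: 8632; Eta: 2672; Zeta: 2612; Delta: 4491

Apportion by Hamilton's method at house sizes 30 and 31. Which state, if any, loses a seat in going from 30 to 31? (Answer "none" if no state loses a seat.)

Eta

At 30 seats: Epsilon 14, Eta 5, Zeta 4, Delta 7.
At 31 seats: Epsilon 15, Eta 4, Zeta 4, Delta 8.
Eta drops from 5 to 4.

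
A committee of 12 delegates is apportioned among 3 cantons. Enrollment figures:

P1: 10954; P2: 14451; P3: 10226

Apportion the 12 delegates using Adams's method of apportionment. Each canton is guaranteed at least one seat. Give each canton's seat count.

Standard divisor 35631/12 ≈ 2969.25; standard quotas: P1 3.689, P2 4.867, P3 3.444.
Rounding up gives 4, 5, 4 = 13 seats, so the divisor must be adjusted.
With modified divisor 3500: modified quotas P1 3.130, P2 4.129, P3 2.922.
Rounding up: P1 4, P2 5, P3 3 (total 12).

P1=4; P2=5; P3=3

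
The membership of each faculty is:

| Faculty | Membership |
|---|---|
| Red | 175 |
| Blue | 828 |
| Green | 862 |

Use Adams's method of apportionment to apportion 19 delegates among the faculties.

Red: 2, Blue: 8, Green: 9

Standard divisor 1865/19 ≈ 98.158; standard quotas: Red 1.783, Blue 8.435, Green 8.782.
Rounding up gives 2, 9, 9 = 20 seats, so the divisor must be adjusted.
With modified divisor 106: modified quotas Red 1.651, Blue 7.811, Green 8.132.
Rounding up: Red 2, Blue 8, Green 9 (total 19).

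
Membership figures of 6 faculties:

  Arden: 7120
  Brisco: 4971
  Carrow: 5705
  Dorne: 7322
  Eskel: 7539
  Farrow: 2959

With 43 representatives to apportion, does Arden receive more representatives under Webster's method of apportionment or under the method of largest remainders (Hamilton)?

Webster: Arden 8, Brisco 6, Carrow 7, Dorne 9, Eskel 9, Farrow 4.
Hamilton: Arden 9, Brisco 6, Carrow 7, Dorne 9, Eskel 9, Farrow 3.
Arden gets 8 under Webster and 9 under Hamilton.

Hamilton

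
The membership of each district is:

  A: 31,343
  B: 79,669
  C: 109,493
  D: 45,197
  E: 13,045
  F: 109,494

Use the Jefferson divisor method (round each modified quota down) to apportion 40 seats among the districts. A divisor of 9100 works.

A 3; B 8; C 12; D 4; E 1; F 12

With modified divisor 9100: modified quotas A 3.444, B 8.755, C 12.032, D 4.967, E 1.434, F 12.032.
Rounding down: A 3, B 8, C 12, D 4, E 1, F 12 (total 40).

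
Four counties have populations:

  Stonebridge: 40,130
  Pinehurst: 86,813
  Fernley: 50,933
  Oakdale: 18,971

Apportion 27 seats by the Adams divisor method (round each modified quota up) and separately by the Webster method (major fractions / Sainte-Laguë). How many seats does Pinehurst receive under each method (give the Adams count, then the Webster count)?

11 and 12

Adams: Stonebridge 6, Pinehurst 11, Fernley 7, Oakdale 3.
Webster: Stonebridge 5, Pinehurst 12, Fernley 7, Oakdale 3.
Pinehurst gets 11 under Adams and 12 under Webster.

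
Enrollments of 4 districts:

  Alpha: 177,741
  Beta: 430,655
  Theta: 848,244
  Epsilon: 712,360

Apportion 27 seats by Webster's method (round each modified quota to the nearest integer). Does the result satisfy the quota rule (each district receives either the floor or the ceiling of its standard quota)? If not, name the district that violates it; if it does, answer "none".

Standard quotas: Alpha 2.213, Beta 5.361, Theta 10.559, Epsilon 8.868.
Webster allocation: Alpha 2, Beta 5, Theta 11, Epsilon 9.
Every allocation lies between the lower and upper quota.

none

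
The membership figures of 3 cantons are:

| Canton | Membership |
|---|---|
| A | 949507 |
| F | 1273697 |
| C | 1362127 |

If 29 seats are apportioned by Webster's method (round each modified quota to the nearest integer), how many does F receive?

10

Standard divisor 3585331/29 ≈ 123632.103; standard quotas: A 7.680, F 10.302, C 11.018.
Rounding to the nearest integer gives A 8, F 10, C 11 — total 29, matching the house size, so no adjustment is needed.
F receives 10.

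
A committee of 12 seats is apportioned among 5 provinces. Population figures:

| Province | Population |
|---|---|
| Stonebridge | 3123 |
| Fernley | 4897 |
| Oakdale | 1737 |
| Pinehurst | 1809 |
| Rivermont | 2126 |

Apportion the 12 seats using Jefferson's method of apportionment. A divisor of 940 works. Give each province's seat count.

Stonebridge: 3, Fernley: 5, Oakdale: 1, Pinehurst: 1, Rivermont: 2

With modified divisor 940: modified quotas Stonebridge 3.322, Fernley 5.210, Oakdale 1.848, Pinehurst 1.924, Rivermont 2.262.
Rounding down: Stonebridge 3, Fernley 5, Oakdale 1, Pinehurst 1, Rivermont 2 (total 12).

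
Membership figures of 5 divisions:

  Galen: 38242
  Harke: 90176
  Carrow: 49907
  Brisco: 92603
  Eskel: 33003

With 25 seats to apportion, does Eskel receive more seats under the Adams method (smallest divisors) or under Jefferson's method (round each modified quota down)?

Adams

Adams: Galen 3, Harke 7, Carrow 4, Brisco 8, Eskel 3.
Jefferson: Galen 3, Harke 8, Carrow 4, Brisco 8, Eskel 2.
Eskel gets 3 under Adams and 2 under Jefferson.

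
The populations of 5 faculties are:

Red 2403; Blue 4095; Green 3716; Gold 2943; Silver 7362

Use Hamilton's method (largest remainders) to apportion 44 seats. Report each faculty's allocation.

Red=5; Blue=9; Green=8; Gold=6; Silver=16

The standard divisor is 20519/44 ≈ 466.341.
Standard quotas: Red 5.1529, Blue 8.7811, Green 7.9684, Gold 6.3108, Silver 15.7867.
Lower quotas: Red 5, Blue 8, Green 7, Gold 6, Silver 15 (sum 41, leaving 3 seats).
Remainders in descending order: Green 0.9684, Silver 0.7867, Blue 0.7811, Gold 0.3108, Red 0.1529.
Largest remainders: Green, Silver, Blue receive the extra seats.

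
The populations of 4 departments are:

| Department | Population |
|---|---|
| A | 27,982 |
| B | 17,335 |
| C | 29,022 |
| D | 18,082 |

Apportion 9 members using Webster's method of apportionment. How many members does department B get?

Standard divisor 92421/9 ≈ 10269; standard quotas: A 2.725, B 1.688, C 2.826, D 1.761.
Rounding to the nearest integer gives 3, 2, 3, 2 = 10 seats, so the divisor must be adjusted.
With modified divisor 11400: modified quotas A 2.455, B 1.521, C 2.546, D 1.586.
Rounding to the nearest integer: A 2, B 2, C 3, D 2 (total 9).
B receives 2.

2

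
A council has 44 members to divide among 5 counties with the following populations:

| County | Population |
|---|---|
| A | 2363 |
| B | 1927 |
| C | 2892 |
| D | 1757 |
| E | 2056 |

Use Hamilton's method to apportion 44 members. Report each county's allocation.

A 9; B 8; C 12; D 7; E 8

The standard divisor is 10995/44 ≈ 249.886.
Standard quotas: A 9.456, B 7.712, C 11.573, D 7.031, E 8.228.
Lower quotas: A 9, B 7, C 11, D 7, E 8 (sum 42, leaving 2 seats).
Remainders in descending order: B 0.712, C 0.573, A 0.456, E 0.228, D 0.031.
The surplus seats go to B, C.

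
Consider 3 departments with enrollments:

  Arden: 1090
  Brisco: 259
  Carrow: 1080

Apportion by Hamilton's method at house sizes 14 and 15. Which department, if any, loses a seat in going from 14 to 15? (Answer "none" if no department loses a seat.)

Brisco

At 14 seats: Arden 6, Brisco 2, Carrow 6.
At 15 seats: Arden 7, Brisco 1, Carrow 7.
Brisco drops from 2 to 1.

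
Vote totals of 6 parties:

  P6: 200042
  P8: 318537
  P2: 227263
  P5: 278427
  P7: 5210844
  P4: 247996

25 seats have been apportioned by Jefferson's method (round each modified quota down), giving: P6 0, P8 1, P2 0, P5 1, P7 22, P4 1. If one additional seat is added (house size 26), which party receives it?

Priority for the next seat is population ÷ (current seats + 1).
Priorities: P6 200042.000, P8 159268.500, P2 227263.000, P5 139213.500, P7 226558.435, P4 123998.000.
Highest priority: P2.

P2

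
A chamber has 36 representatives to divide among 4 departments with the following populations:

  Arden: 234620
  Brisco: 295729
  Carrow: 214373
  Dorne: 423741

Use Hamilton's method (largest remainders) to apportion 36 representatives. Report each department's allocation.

Total 1168463; standard divisor 1168463/36 ≈ 32457.306.
Standard quotas: Arden 7.2286, Brisco 9.1113, Carrow 6.6048, Dorne 13.0553.
Lower quotas: Arden 7, Brisco 9, Carrow 6, Dorne 13 (sum 35, leaving 1 seat).
Remainders in descending order: Carrow 0.6048, Arden 0.2286, Brisco 0.1113, Dorne 0.0553.
The surplus seat goes to Carrow.

Arden 7, Brisco 9, Carrow 7, Dorne 13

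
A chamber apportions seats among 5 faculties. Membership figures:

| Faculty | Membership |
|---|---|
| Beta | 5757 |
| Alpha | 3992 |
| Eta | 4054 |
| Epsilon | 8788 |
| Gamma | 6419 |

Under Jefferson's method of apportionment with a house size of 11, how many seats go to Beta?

2

Standard divisor 29010/11 ≈ 2637.273; standard quotas: Beta 2.183, Alpha 1.514, Eta 1.537, Epsilon 3.332, Gamma 2.434.
Rounding down gives 2, 1, 1, 3, 2 = 9 seats, so the divisor must be adjusted.
With modified divisor 2100: modified quotas Beta 2.741, Alpha 1.901, Eta 1.930, Epsilon 4.185, Gamma 3.057.
Rounding down: Beta 2, Alpha 1, Eta 1, Epsilon 4, Gamma 3 (total 11).
Beta receives 2.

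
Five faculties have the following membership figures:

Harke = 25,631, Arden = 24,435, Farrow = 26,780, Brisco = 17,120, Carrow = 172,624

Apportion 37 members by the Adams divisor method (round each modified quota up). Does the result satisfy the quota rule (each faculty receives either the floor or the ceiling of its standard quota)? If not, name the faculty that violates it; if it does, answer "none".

Carrow

Standard quotas: Harke 3.557, Arden 3.391, Farrow 3.717, Brisco 2.376, Carrow 23.958.
Adams allocation: Harke 4, Arden 4, Farrow 4, Brisco 3, Carrow 22.
Carrow has quota 23.958 (lower 23, upper 24) but receives 22 — outside the quota interval.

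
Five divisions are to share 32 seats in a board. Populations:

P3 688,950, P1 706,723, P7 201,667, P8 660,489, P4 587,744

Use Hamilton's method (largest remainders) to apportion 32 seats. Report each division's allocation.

P3 8, P1 8, P7 2, P8 7, P4 7

Standard divisor: 2845573 ÷ 32 ≈ 88924.156.
Standard quotas: P3 7.7476, P1 7.9475, P7 2.2679, P8 7.4276, P4 6.6095.
Lower quotas: P3 7, P1 7, P7 2, P8 7, P4 6 (sum 29, leaving 3 seats).
Remainders in descending order: P1 0.9475, P3 0.7476, P4 0.6095, P8 0.4276, P7 0.2679.
Largest remainders: P1, P3, P4 receive the extra seats.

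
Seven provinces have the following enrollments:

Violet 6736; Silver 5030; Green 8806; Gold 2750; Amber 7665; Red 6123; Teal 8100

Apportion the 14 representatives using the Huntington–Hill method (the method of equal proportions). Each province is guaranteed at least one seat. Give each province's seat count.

Violet 2; Silver 2; Green 3; Gold 1; Amber 2; Red 2; Teal 2

With divisor 3432: modified quotas Violet 1.963, Silver 1.466, Green 2.566, Gold 0.801, Amber 2.233, Red 1.784, Teal 2.360.
Geometric-mean thresholds: Violet √(1·2)=1.414, Silver √(1·2)=1.414, Green √(2·3)=2.449, Gold (min 1), Amber √(2·3)=2.449, Red √(1·2)=1.414, Teal √(2·3)=2.449.
Each quota rounded against its threshold gives Violet 2, Silver 2, Green 3, Gold 1, Amber 2, Red 2, Teal 2 (total 14).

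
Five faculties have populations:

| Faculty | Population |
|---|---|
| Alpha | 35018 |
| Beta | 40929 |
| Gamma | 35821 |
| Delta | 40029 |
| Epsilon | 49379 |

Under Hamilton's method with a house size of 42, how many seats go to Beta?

Standard divisor: 201176 ÷ 42 ≈ 4789.905.
Standard quotas: Alpha 7.3108, Beta 8.5448, Gamma 7.4784, Delta 8.3570, Epsilon 10.3090.
Lower quotas: Alpha 7, Beta 8, Gamma 7, Delta 8, Epsilon 10 (sum 40, leaving 2 seats).
Remainders in descending order: Beta 0.5448, Gamma 0.4784, Delta 0.3570, Alpha 0.3108, Epsilon 0.3090.
The surplus seats go to Beta, Gamma.
Beta receives 9.

9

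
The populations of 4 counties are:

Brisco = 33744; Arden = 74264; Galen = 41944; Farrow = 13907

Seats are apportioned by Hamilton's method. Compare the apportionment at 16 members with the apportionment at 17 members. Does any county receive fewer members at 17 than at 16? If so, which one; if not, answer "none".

At 16 seats: Brisco 3, Arden 7, Galen 4, Farrow 2.
At 17 seats: Brisco 4, Arden 8, Galen 4, Farrow 1.
Farrow drops from 2 to 1.

Farrow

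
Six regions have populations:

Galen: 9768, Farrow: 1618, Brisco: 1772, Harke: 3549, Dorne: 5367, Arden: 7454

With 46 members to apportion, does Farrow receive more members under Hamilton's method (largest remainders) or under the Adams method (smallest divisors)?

Hamilton: Galen 15, Farrow 2, Brisco 3, Harke 6, Dorne 8, Arden 12.
Adams: Galen 15, Farrow 3, Brisco 3, Harke 6, Dorne 8, Arden 11.
Farrow gets 2 under Hamilton and 3 under Adams.

Adams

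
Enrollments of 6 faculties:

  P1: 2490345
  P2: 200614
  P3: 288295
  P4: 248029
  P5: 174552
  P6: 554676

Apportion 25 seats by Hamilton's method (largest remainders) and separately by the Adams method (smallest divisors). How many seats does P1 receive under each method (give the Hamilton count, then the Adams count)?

16 and 14

Hamilton: P1 16, P2 1, P3 2, P4 2, P5 1, P6 3.
Adams: P1 14, P2 2, P3 2, P4 2, P5 1, P6 4.
P1 gets 16 under Hamilton and 14 under Adams.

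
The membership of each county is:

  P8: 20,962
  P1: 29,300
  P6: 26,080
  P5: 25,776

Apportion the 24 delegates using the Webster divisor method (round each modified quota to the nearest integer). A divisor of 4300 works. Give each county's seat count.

With modified divisor 4300: modified quotas P8 4.875, P1 6.814, P6 6.065, P5 5.994.
Rounding to the nearest integer: P8 5, P1 7, P6 6, P5 6 (total 24).

P8=5; P1=7; P6=6; P5=6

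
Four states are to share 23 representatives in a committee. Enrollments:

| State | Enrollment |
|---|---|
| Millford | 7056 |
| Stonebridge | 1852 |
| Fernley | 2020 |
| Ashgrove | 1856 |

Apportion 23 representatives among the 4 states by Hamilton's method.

Millford 13; Stonebridge 3; Fernley 4; Ashgrove 3

The standard divisor is 12784/23 ≈ 555.826.
Standard quotas: Millford 12.6946, Stonebridge 3.3320, Fernley 3.6342, Ashgrove 3.3392.
Lower quotas: Millford 12, Stonebridge 3, Fernley 3, Ashgrove 3 (sum 21, leaving 2 seats).
Remainders in descending order: Millford 0.6946, Fernley 0.6342, Ashgrove 0.3392, Stonebridge 0.3320.
The surplus seats go to Millford, Fernley.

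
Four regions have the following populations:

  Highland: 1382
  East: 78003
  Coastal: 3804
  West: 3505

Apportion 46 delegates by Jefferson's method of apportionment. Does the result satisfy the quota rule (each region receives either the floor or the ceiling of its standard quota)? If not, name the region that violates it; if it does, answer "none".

East

Standard quotas: Highland 0.733, East 41.389, Coastal 2.018, West 1.860.
Jefferson allocation: Highland 0, East 43, Coastal 2, West 1.
East has quota 41.389 (lower 41, upper 42) but receives 43 — outside the quota interval.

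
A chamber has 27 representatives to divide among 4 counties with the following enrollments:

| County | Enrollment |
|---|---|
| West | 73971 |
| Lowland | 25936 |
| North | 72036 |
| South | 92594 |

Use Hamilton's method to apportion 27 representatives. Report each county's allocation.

West=8; Lowland=3; North=7; South=9

Standard divisor: 264537 ÷ 27 ≈ 9797.667.
Standard quotas: West 7.5499, Lowland 2.6472, North 7.3524, South 9.4506.
Lower quotas: West 7, Lowland 2, North 7, South 9 (sum 25, leaving 2 seats).
Remainders in descending order: Lowland 0.6472, West 0.5499, South 0.4506, North 0.3524.
The surplus seats go to Lowland, West.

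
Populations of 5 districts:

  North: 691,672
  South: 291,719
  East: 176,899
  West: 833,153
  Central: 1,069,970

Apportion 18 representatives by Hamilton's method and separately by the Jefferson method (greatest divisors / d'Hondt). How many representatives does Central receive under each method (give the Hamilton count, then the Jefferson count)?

Hamilton: North 4, South 2, East 1, West 5, Central 6.
Jefferson: North 4, South 1, East 1, West 5, Central 7.
Central gets 6 under Hamilton and 7 under Jefferson.

6 and 7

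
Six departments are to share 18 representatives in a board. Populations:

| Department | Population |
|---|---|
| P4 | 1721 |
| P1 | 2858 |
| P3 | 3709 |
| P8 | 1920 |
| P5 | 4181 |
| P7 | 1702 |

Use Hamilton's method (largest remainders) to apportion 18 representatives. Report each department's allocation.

P4 2, P1 3, P3 4, P8 2, P5 5, P7 2

Total 16091; standard divisor 16091/18 ≈ 893.944.
Standard quotas: P4 1.925, P1 3.197, P3 4.149, P8 2.148, P5 4.677, P7 1.904.
Lower quotas: P4 1, P1 3, P3 4, P8 2, P5 4, P7 1 (sum 15, leaving 3 seats).
Remainders in descending order: P4 0.925, P7 0.904, P5 0.677, P1 0.197, P3 0.149, P8 0.148.
The surplus seats go to P4, P7, P5.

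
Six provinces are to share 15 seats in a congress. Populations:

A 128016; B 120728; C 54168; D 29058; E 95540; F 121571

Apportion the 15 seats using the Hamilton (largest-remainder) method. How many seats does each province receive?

A 4, B 3, C 1, D 1, E 3, F 3

The standard divisor is 549081/15 ≈ 36605.4.
Standard quotas: A 3.4972, B 3.2981, C 1.4798, D 0.7938, E 2.6100, F 3.3211.
Lower quotas: A 3, B 3, C 1, D 0, E 2, F 3 (sum 12, leaving 3 seats).
Remainders in descending order: D 0.7938, E 0.6100, A 0.4972, C 0.4798, F 0.3211, B 0.2981.
Largest remainders: D, E, A receive the extra seats.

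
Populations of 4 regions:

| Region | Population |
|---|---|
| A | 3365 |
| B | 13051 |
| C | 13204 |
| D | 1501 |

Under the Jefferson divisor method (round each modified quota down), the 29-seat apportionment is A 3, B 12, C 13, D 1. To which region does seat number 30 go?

B

Priority for the next seat is population ÷ (current seats + 1).
Priorities: A 841.250, B 1003.923, C 943.143, D 750.500.
Highest priority: B.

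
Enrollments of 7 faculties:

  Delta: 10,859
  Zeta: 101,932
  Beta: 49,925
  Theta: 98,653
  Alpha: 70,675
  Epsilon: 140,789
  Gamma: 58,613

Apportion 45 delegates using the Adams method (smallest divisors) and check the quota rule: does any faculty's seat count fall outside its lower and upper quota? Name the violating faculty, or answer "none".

none

Standard quotas: Delta 0.919, Zeta 8.631, Beta 4.227, Theta 8.353, Alpha 5.984, Epsilon 11.921, Gamma 4.963.
Adams allocation: Delta 1, Zeta 9, Beta 4, Theta 8, Alpha 6, Epsilon 12, Gamma 5.
Every allocation lies between the lower and upper quota.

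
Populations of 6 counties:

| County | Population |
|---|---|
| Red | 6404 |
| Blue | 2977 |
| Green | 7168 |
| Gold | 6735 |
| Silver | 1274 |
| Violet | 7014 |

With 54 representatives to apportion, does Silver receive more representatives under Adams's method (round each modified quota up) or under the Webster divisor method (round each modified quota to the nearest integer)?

Adams

Adams: Red 11, Blue 5, Green 12, Gold 11, Silver 3, Violet 12.
Webster: Red 11, Blue 5, Green 12, Gold 12, Silver 2, Violet 12.
Silver gets 3 under Adams and 2 under Webster.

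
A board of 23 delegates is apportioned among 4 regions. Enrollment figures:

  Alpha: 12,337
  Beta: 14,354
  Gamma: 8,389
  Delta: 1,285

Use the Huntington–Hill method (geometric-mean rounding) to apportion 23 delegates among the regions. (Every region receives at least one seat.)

Alpha 8; Beta 9; Gamma 5; Delta 1

With divisor 1590: modified quotas Alpha 7.759, Beta 9.028, Gamma 5.276, Delta 0.808.
Geometric-mean thresholds: Alpha √(7·8)=7.483, Beta √(9·10)=9.487, Gamma √(5·6)=5.477, Delta (min 1).
Each quota rounded against its threshold gives Alpha 8, Beta 9, Gamma 5, Delta 1 (total 23).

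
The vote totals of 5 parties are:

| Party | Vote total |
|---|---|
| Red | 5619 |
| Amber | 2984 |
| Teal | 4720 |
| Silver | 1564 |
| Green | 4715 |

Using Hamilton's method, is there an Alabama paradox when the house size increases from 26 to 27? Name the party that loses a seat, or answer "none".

none

At 26 seats: Red 8, Amber 4, Teal 6, Silver 2, Green 6.
At 27 seats: Red 8, Amber 4, Teal 7, Silver 2, Green 6.
No party's allocation decreased.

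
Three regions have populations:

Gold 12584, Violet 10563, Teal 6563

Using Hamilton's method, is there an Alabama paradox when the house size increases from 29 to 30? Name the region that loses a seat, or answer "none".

Teal

At 29 seats: Gold 12, Violet 10, Teal 7.
At 30 seats: Gold 13, Violet 11, Teal 6.
Teal drops from 7 to 6.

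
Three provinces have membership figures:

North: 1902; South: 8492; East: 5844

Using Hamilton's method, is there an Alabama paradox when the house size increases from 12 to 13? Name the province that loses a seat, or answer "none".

North

At 12 seats: North 2, South 6, East 4.
At 13 seats: North 1, South 7, East 5.
North drops from 2 to 1.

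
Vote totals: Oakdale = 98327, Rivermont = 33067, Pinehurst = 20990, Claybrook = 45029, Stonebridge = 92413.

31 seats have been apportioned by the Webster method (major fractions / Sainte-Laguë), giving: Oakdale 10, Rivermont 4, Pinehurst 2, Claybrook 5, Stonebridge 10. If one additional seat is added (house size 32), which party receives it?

Priority for the next seat is population ÷ (current seats + 0.5).
Priorities: Oakdale 9364.476, Rivermont 7348.222, Pinehurst 8396.000, Claybrook 8187.091, Stonebridge 8801.238.
Highest priority: Oakdale.

Oakdale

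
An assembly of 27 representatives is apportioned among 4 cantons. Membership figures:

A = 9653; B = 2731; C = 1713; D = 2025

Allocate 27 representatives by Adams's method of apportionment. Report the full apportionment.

Standard divisor 16122/27 ≈ 597.111; standard quotas: A 16.166, B 4.574, C 2.869, D 3.391.
Rounding up gives 17, 5, 3, 4 = 29 seats, so the divisor must be adjusted.
With modified divisor 660: modified quotas A 14.626, B 4.138, C 2.595, D 3.068.
Rounding up: A 15, B 5, C 3, D 4 (total 27).

A=15, B=5, C=3, D=4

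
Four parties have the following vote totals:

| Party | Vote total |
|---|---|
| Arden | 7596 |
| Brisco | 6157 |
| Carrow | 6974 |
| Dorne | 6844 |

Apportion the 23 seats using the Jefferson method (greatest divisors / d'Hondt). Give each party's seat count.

Standard divisor 27571/23 ≈ 1198.739; standard quotas: Arden 6.337, Brisco 5.136, Carrow 5.818, Dorne 5.709.
Rounding down gives 6, 5, 5, 5 = 21 seats, so the divisor must be adjusted.
With modified divisor 1100: modified quotas Arden 6.905, Brisco 5.597, Carrow 6.340, Dorne 6.222.
Rounding down: Arden 6, Brisco 5, Carrow 6, Dorne 6 (total 23).

Arden 6, Brisco 5, Carrow 6, Dorne 6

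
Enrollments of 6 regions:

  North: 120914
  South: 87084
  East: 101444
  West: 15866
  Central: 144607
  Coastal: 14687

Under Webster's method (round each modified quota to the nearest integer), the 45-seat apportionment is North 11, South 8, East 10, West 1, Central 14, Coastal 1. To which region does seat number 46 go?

Priority for the next seat is population ÷ (current seats + 0.5).
Priorities: North 10514.261, South 10245.176, East 9661.333, West 10577.333, Central 9972.897, Coastal 9791.333.
Highest priority: West.

West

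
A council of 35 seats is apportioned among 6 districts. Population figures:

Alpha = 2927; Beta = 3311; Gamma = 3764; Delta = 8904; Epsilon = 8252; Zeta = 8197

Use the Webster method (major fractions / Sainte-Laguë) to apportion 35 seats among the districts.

Alpha 3, Beta 3, Gamma 4, Delta 9, Epsilon 8, Zeta 8

Standard divisor 35355/35 ≈ 1010.143; standard quotas: Alpha 2.898, Beta 3.278, Gamma 3.726, Delta 8.815, Epsilon 8.169, Zeta 8.115.
Rounding to the nearest integer gives Alpha 3, Beta 3, Gamma 4, Delta 9, Epsilon 8, Zeta 8 — total 35, matching the house size, so no adjustment is needed.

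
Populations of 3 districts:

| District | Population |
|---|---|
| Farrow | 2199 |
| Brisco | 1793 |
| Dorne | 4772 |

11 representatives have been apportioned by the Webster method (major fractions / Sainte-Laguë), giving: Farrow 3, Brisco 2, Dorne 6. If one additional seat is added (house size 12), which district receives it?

Dorne

Priority for the next seat is population ÷ (current seats + 0.5).
Priorities: Farrow 628.286, Brisco 717.200, Dorne 734.154.
Highest priority: Dorne.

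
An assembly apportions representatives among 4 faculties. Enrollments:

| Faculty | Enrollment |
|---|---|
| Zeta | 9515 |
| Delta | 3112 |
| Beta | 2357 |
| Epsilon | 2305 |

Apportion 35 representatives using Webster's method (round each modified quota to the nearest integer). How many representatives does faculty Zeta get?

Standard divisor 17289/35 ≈ 493.971; standard quotas: Zeta 19.262, Delta 6.300, Beta 4.772, Epsilon 4.666.
Rounding to the nearest integer gives Zeta 19, Delta 6, Beta 5, Epsilon 5 — total 35, matching the house size, so no adjustment is needed.
Zeta receives 19.

19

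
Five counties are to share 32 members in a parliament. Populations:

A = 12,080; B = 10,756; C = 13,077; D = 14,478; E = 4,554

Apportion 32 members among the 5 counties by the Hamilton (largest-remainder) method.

A 7, B 6, C 8, D 8, E 3

The standard divisor is 54945/32 ≈ 1717.031.
Standard quotas: A 7.0354, B 6.2643, C 7.6161, D 8.4320, E 2.6523.
Lower quotas: A 7, B 6, C 7, D 8, E 2 (sum 30, leaving 2 seats).
Remainders in descending order: E 0.6523, C 0.6161, D 0.4320, B 0.2643, A 0.0354.
The surplus seats go to E, C.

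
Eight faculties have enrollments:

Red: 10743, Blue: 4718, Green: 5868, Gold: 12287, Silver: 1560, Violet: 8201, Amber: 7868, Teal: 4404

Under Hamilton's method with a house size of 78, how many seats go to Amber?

11

Total 55649; standard divisor 55649/78 ≈ 713.449.
Standard quotas: Red 15.0578, Blue 6.6129, Green 8.2248, Gold 17.2220, Silver 2.1866, Violet 11.4949, Amber 11.0281, Teal 6.1728.
Lower quotas: Red 15, Blue 6, Green 8, Gold 17, Silver 2, Violet 11, Amber 11, Teal 6 (sum 76, leaving 2 seats).
Remainders in descending order: Blue 0.6129, Violet 0.4949, Green 0.2248, Gold 0.2220, Silver 0.1866, Teal 0.1728, Red 0.0578, Amber 0.0281.
The surplus seats go to Blue, Violet.
Amber receives 11.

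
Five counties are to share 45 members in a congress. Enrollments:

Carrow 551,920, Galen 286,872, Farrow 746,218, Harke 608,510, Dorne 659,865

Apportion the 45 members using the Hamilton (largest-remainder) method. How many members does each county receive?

Total 2853385; standard divisor 2853385/45 ≈ 63408.556.
Standard quotas: Carrow 8.7042, Galen 4.5242, Farrow 11.7684, Harke 9.5967, Dorne 10.4066.
Lower quotas: Carrow 8, Galen 4, Farrow 11, Harke 9, Dorne 10 (sum 42, leaving 3 seats).
Remainders in descending order: Farrow 0.7684, Carrow 0.7042, Harke 0.5967, Galen 0.5242, Dorne 0.4066.
The surplus seats go to Farrow, Carrow, Harke.

Carrow=9, Galen=4, Farrow=12, Harke=10, Dorne=10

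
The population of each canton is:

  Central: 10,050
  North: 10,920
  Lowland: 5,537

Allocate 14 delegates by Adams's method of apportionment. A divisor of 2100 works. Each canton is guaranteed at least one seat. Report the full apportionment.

With modified divisor 2100: modified quotas Central 4.786, North 5.200, Lowland 2.637.
Rounding up: Central 5, North 6, Lowland 3 (total 14).

Central 5, North 6, Lowland 3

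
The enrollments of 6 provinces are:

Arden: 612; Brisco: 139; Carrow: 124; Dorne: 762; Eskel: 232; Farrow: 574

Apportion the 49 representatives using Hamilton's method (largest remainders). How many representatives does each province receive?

Arden: 12, Brisco: 3, Carrow: 2, Dorne: 15, Eskel: 5, Farrow: 12

The standard divisor is 2443/49 ≈ 49.857.
Standard quotas: Arden 12.275, Brisco 2.788, Carrow 2.487, Dorne 15.284, Eskel 4.653, Farrow 11.513.
Lower quotas: Arden 12, Brisco 2, Carrow 2, Dorne 15, Eskel 4, Farrow 11 (sum 46, leaving 3 seats).
Remainders in descending order: Brisco 0.788, Eskel 0.653, Farrow 0.513, Carrow 0.487, Dorne 0.284, Arden 0.275.
The surplus seats go to Brisco, Eskel, Farrow.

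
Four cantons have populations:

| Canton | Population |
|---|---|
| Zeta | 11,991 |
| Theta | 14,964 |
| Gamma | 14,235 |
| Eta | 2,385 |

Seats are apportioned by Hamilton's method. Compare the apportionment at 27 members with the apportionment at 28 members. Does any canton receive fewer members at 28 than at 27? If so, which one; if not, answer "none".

Eta

At 27 seats: Zeta 7, Theta 9, Gamma 9, Eta 2.
At 28 seats: Zeta 8, Theta 10, Gamma 9, Eta 1.
Eta drops from 2 to 1.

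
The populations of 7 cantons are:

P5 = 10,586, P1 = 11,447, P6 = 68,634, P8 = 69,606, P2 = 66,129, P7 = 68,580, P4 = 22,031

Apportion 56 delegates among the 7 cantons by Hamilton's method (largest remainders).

Standard divisor: 317013 ÷ 56 ≈ 5660.946.
Standard quotas: P5 1.8700, P1 2.0221, P6 12.1241, P8 12.2958, P2 11.6816, P7 12.1146, P4 3.8918.
Lower quotas: P5 1, P1 2, P6 12, P8 12, P2 11, P7 12, P4 3 (sum 53, leaving 3 seats).
Remainders in descending order: P4 0.8918, P5 0.8700, P2 0.6816, P8 0.2958, P6 0.1241, P7 0.1146, P1 0.0221.
The surplus seats go to P4, P5, P2.

P5 2, P1 2, P6 12, P8 12, P2 12, P7 12, P4 4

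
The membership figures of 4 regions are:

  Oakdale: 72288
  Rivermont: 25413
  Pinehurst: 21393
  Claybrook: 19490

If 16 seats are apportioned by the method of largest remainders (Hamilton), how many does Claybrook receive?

2

Total 138584; standard divisor 138584/16 ≈ 8661.5.
Standard quotas: Oakdale 8.3459, Rivermont 2.9340, Pinehurst 2.4699, Claybrook 2.2502.
Lower quotas: Oakdale 8, Rivermont 2, Pinehurst 2, Claybrook 2 (sum 14, leaving 2 seats).
Remainders in descending order: Rivermont 0.9340, Pinehurst 0.4699, Oakdale 0.3459, Claybrook 0.2502.
The surplus seats go to Rivermont, Pinehurst.
Claybrook receives 2.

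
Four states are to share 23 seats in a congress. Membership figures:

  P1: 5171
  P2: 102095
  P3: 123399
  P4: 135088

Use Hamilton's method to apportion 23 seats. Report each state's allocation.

Standard divisor: 365753 ÷ 23 ≈ 15902.304.
Standard quotas: P1 0.3252, P2 6.4201, P3 7.7598, P4 8.4949.
Lower quotas: P1 0, P2 6, P3 7, P4 8 (sum 21, leaving 2 seats).
Remainders in descending order: P3 0.7598, P4 0.4949, P2 0.4201, P1 0.3252.
Largest remainders: P3, P4 receive the extra seats.

P1=0; P2=6; P3=8; P4=9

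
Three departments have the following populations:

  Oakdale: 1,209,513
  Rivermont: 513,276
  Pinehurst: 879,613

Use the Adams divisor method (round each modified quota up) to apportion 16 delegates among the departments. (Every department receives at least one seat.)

Standard divisor 2602402/16 ≈ 162650.125; standard quotas: Oakdale 7.436, Rivermont 3.156, Pinehurst 5.408.
Rounding up gives 8, 4, 6 = 18 seats, so the divisor must be adjusted.
With modified divisor 174400: modified quotas Oakdale 6.935, Rivermont 2.943, Pinehurst 5.044.
Rounding up: Oakdale 7, Rivermont 3, Pinehurst 6 (total 16).

Oakdale: 7, Rivermont: 3, Pinehurst: 6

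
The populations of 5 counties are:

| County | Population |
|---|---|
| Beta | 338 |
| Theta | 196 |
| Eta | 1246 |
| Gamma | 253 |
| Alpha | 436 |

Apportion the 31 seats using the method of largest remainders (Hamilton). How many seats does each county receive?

Standard divisor: 2469 ÷ 31 ≈ 79.645.
Standard quotas: Beta 4.244, Theta 2.461, Eta 15.644, Gamma 3.177, Alpha 5.474.
Lower quotas: Beta 4, Theta 2, Eta 15, Gamma 3, Alpha 5 (sum 29, leaving 2 seats).
Remainders in descending order: Eta 0.644, Alpha 0.474, Theta 0.461, Beta 0.244, Gamma 0.177.
Largest remainders: Eta, Alpha receive the extra seats.

Beta 4, Theta 2, Eta 16, Gamma 3, Alpha 6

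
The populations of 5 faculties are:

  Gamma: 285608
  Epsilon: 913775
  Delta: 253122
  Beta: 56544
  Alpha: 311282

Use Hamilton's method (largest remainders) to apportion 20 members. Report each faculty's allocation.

Gamma 3, Epsilon 10, Delta 3, Beta 1, Alpha 3

Standard divisor: 1820331 ÷ 20 ≈ 91016.55.
Standard quotas: Gamma 3.1380, Epsilon 10.0397, Delta 2.7811, Beta 0.6212, Alpha 3.4201.
Lower quotas: Gamma 3, Epsilon 10, Delta 2, Beta 0, Alpha 3 (sum 18, leaving 2 seats).
Remainders in descending order: Delta 0.7811, Beta 0.6212, Alpha 0.4201, Gamma 0.1380, Epsilon 0.0397.
The surplus seats go to Delta, Beta.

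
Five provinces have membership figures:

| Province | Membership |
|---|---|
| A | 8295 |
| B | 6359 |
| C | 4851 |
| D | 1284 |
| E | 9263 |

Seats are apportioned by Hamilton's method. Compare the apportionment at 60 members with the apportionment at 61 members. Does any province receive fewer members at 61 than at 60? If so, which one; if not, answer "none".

At 60 seats: A 16, B 13, C 10, D 3, E 18.
At 61 seats: A 17, B 13, C 10, D 2, E 19.
D drops from 3 to 2.

D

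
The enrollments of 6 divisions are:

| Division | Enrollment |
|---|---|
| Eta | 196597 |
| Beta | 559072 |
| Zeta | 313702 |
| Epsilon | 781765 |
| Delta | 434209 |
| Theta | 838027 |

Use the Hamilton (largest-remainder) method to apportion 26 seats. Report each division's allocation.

Eta 2, Beta 5, Zeta 2, Epsilon 6, Delta 4, Theta 7

The standard divisor is 3123372/26 ≈ 120129.692.
Standard quotas: Eta 1.6365, Beta 4.6539, Zeta 2.6114, Epsilon 6.5077, Delta 3.6145, Theta 6.9760.
Lower quotas: Eta 1, Beta 4, Zeta 2, Epsilon 6, Delta 3, Theta 6 (sum 22, leaving 4 seats).
Remainders in descending order: Theta 0.9760, Beta 0.6539, Eta 0.6365, Delta 0.6145, Zeta 0.6114, Epsilon 0.5077.
Largest remainders: Theta, Beta, Eta, Delta receive the extra seats.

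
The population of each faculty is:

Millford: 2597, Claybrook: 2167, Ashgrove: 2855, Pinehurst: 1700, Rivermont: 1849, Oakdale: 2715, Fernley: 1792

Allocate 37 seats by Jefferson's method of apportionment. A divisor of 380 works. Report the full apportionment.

Millford 6, Claybrook 5, Ashgrove 7, Pinehurst 4, Rivermont 4, Oakdale 7, Fernley 4

With modified divisor 380: modified quotas Millford 6.834, Claybrook 5.703, Ashgrove 7.513, Pinehurst 4.474, Rivermont 4.866, Oakdale 7.145, Fernley 4.716.
Rounding down: Millford 6, Claybrook 5, Ashgrove 7, Pinehurst 4, Rivermont 4, Oakdale 7, Fernley 4 (total 37).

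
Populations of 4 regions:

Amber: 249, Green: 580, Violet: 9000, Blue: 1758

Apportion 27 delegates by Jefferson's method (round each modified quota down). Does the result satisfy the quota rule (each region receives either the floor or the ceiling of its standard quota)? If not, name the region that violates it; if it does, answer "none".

Standard quotas: Amber 0.580, Green 1.352, Violet 20.972, Blue 4.096.
Jefferson allocation: Amber 0, Green 1, Violet 22, Blue 4.
Violet has quota 20.972 (lower 20, upper 21) but receives 22 — outside the quota interval.

Violet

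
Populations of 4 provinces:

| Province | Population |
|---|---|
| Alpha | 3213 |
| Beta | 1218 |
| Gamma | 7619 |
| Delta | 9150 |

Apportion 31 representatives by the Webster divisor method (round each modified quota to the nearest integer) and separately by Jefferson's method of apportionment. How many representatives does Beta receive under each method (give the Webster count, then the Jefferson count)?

2 and 1

Webster: Alpha 5, Beta 2, Gamma 11, Delta 13.
Jefferson: Alpha 5, Beta 1, Gamma 11, Delta 14.
Beta gets 2 under Webster and 1 under Jefferson.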